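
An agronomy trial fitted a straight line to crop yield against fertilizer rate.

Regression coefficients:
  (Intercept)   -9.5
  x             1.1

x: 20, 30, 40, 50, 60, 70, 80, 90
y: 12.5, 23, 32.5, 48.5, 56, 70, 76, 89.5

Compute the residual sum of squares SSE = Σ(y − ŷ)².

SSE = 26

x=20: ŷ = -9.5 + 1.1·20 = 12.5; r = 12.5 − 12.5 = 0
x=30: ŷ = -9.5 + 1.1·30 = 23.5; r = 23 − 23.5 = -0.5
x=40: ŷ = -9.5 + 1.1·40 = 34.5; r = 32.5 − 34.5 = -2
x=50: ŷ = -9.5 + 1.1·50 = 45.5; r = 48.5 − 45.5 = 3
x=60: ŷ = -9.5 + 1.1·60 = 56.5; r = 56 − 56.5 = -0.5
x=70: ŷ = -9.5 + 1.1·70 = 67.5; r = 70 − 67.5 = 2.5
x=80: ŷ = -9.5 + 1.1·80 = 78.5; r = 76 − 78.5 = -2.5
x=90: ŷ = -9.5 + 1.1·90 = 89.5; r = 89.5 − 89.5 = 0
SSE = 0 + 0.25 + 4 + 9 + 0.25 + 6.25 + 6.25 + 0 = 26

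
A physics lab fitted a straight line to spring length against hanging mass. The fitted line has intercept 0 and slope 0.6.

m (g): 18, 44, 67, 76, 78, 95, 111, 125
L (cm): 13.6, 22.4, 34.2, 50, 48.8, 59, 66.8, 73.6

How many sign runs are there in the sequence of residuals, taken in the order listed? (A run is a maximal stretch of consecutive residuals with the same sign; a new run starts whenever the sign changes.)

4 runs

m=18: L̂ = 0.6·18 = 10.8; r = 13.6 − 10.8 = 2.8
m=44: L̂ = 0.6·44 = 26.4; r = 22.4 − 26.4 = -4
m=67: L̂ = 0.6·67 = 40.2; r = 34.2 − 40.2 = -6
m=76: L̂ = 0.6·76 = 45.6; r = 50 − 45.6 = 4.4
m=78: L̂ = 0.6·78 = 46.8; r = 48.8 − 46.8 = 2
m=95: L̂ = 0.6·95 = 57; r = 59 − 57 = 2
m=111: L̂ = 0.6·111 = 66.6; r = 66.8 − 66.6 = 0.2
m=125: L̂ = 0.6·125 = 75; r = 73.6 − 75 = -1.4
Signs: + − − + + + + −
Runs: +×1, −×2, +×4, −×1 → 4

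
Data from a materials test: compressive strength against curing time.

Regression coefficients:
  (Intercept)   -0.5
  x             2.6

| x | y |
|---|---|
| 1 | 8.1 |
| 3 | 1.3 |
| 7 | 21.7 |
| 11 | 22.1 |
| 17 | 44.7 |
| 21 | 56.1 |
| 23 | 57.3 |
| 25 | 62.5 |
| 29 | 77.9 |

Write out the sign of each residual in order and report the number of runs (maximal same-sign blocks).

x=1: ŷ = -0.5 + 2.6·1 = 2.1; r = 8.1 − 2.1 = 6
x=3: ŷ = -0.5 + 2.6·3 = 7.3; r = 1.3 − 7.3 = -6
x=7: ŷ = -0.5 + 2.6·7 = 17.7; r = 21.7 − 17.7 = 4
x=11: ŷ = -0.5 + 2.6·11 = 28.1; r = 22.1 − 28.1 = -6
x=17: ŷ = -0.5 + 2.6·17 = 43.7; r = 44.7 − 43.7 = 1
x=21: ŷ = -0.5 + 2.6·21 = 54.1; r = 56.1 − 54.1 = 2
x=23: ŷ = -0.5 + 2.6·23 = 59.3; r = 57.3 − 59.3 = -2
x=25: ŷ = -0.5 + 2.6·25 = 64.5; r = 62.5 − 64.5 = -2
x=29: ŷ = -0.5 + 2.6·29 = 74.9; r = 77.9 − 74.9 = 3
Signs: + − + − + + − − +
Runs: +×1, −×1, +×1, −×1, +×2, −×2, +×1 → 7

7 runs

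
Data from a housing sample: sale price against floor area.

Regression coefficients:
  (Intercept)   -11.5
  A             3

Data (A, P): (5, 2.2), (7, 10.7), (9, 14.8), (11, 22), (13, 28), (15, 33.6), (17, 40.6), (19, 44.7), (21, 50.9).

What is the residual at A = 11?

r = 0.5

P̂ = -11.5 + 3·11 = 21.5
r = 22 − 21.5 = 0.5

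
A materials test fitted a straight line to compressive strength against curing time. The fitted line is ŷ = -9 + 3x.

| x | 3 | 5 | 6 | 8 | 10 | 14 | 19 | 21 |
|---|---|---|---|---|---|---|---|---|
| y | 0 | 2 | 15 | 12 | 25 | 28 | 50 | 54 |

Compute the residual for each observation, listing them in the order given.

x=3: ŷ = -9 + 3·3 = 0; r = 0 − 0 = 0
x=5: ŷ = -9 + 3·5 = 6; r = 2 − 6 = -4
x=6: ŷ = -9 + 3·6 = 9; r = 15 − 9 = 6
x=8: ŷ = -9 + 3·8 = 15; r = 12 − 15 = -3
x=10: ŷ = -9 + 3·10 = 21; r = 25 − 21 = 4
x=14: ŷ = -9 + 3·14 = 33; r = 28 − 33 = -5
x=19: ŷ = -9 + 3·19 = 48; r = 50 − 48 = 2
x=21: ŷ = -9 + 3·21 = 54; r = 54 − 54 = 0

0, -4, 6, -3, 4, -5, 2, 0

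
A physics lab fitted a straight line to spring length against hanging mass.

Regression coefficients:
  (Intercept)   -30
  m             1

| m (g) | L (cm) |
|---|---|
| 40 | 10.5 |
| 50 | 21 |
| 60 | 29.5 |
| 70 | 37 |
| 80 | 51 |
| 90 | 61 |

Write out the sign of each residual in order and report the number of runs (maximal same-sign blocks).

m=40: ŷ = -30 + 40 = 10; r = 10.5 − 10 = 0.5
m=50: ŷ = -30 + 50 = 20; r = 21 − 20 = 1
m=60: ŷ = -30 + 60 = 30; r = 29.5 − 30 = -0.5
m=70: ŷ = -30 + 70 = 40; r = 37 − 40 = -3
m=80: ŷ = -30 + 80 = 50; r = 51 − 50 = 1
m=90: ŷ = -30 + 90 = 60; r = 61 − 60 = 1
Signs: + + − − + +
Runs: +×2, −×2, +×2 → 3

3 runs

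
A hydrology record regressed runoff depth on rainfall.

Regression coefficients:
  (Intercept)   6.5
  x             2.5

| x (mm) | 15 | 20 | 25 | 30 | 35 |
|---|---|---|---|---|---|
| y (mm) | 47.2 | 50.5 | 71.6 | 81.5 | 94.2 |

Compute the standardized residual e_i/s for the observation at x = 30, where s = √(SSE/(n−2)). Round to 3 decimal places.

0.000

x=15: ŷ = 6.5 + 2.5·15 = 44; e = 47.2 − 44 = 3.2
x=20: ŷ = 6.5 + 2.5·20 = 56.5; e = 50.5 − 56.5 = -6
x=25: ŷ = 6.5 + 2.5·25 = 69; e = 71.6 − 69 = 2.6
x=30: ŷ = 6.5 + 2.5·30 = 81.5; e = 81.5 − 81.5 = 0
x=35: ŷ = 6.5 + 2.5·35 = 94; e = 94.2 − 94 = 0.2
SSE = 10.24 + 36 + 6.76 + 0 + 0.04 = 53.04
s = √(53.04/3) = 4.20476
e/s = 0 / 4.20476 = 0.000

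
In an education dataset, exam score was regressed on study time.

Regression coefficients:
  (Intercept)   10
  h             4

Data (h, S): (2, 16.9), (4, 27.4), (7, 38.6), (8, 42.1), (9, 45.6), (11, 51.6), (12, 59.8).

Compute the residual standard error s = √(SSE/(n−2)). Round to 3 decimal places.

h=2: Ŝ = 10 + 4·2 = 18; e = 16.9 − 18 = -1.1
h=4: Ŝ = 10 + 4·4 = 26; e = 27.4 − 26 = 1.4
h=7: Ŝ = 10 + 4·7 = 38; e = 38.6 − 38 = 0.6
h=8: Ŝ = 10 + 4·8 = 42; e = 42.1 − 42 = 0.1
h=9: Ŝ = 10 + 4·9 = 46; e = 45.6 − 46 = -0.4
h=11: Ŝ = 10 + 4·11 = 54; e = 51.6 − 54 = -2.4
h=12: Ŝ = 10 + 4·12 = 58; e = 59.8 − 58 = 1.8
SSE = 1.21 + 1.96 + 0.36 + 0.01 + 0.16 + 5.76 + 3.24 = 12.7
s = √(12.7/5) = √2.54 ≈ 1.594

s = 1.594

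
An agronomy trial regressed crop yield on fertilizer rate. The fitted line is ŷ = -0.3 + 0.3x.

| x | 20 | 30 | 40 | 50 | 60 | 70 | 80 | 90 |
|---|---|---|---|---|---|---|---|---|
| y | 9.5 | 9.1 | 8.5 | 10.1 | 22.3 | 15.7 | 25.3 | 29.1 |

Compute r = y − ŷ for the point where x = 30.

ŷ = -0.3 + 0.3·30 = 8.7
r = 9.1 − 8.7 = 0.4

r = 0.4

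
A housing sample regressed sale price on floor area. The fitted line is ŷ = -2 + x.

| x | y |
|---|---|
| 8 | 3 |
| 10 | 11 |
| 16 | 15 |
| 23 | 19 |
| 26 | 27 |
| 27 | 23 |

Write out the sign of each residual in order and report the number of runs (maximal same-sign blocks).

5 runs

x=8: ŷ = -2 + 8 = 6; e = 3 − 6 = -3
x=10: ŷ = -2 + 10 = 8; e = 11 − 8 = 3
x=16: ŷ = -2 + 16 = 14; e = 15 − 14 = 1
x=23: ŷ = -2 + 23 = 21; e = 19 − 21 = -2
x=26: ŷ = -2 + 26 = 24; e = 27 − 24 = 3
x=27: ŷ = -2 + 27 = 25; e = 23 − 25 = -2
Signs: − + + − + −
Runs: −×1, +×2, −×1, +×1, −×1 → 5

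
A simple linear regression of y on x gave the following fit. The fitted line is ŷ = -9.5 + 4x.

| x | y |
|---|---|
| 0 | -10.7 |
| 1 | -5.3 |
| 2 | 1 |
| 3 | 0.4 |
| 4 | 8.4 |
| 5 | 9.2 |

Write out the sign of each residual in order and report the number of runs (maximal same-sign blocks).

x=0: ŷ = -9.5 + 4·0 = -9.5; e = -10.7 − (-9.5) = -1.2
x=1: ŷ = -9.5 + 4·1 = -5.5; e = -5.3 − (-5.5) = 0.2
x=2: ŷ = -9.5 + 4·2 = -1.5; e = 1 − (-1.5) = 2.5
x=3: ŷ = -9.5 + 4·3 = 2.5; e = 0.4 − 2.5 = -2.1
x=4: ŷ = -9.5 + 4·4 = 6.5; e = 8.4 − 6.5 = 1.9
x=5: ŷ = -9.5 + 4·5 = 10.5; e = 9.2 − 10.5 = -1.3
Signs: − + + − + −
Runs: −×1, +×2, −×1, +×1, −×1 → 5

5 runs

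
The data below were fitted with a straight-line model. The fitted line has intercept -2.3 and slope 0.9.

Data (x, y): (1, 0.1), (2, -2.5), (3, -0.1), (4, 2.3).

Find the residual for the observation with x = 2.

ŷ = -2.3 + 0.9·2 = -0.5
e = -2.5 − (-0.5) = -2

e = -2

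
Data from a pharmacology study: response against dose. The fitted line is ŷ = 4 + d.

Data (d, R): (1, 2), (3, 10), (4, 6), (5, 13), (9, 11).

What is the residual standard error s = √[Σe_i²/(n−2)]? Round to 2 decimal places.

d=1: ŷ = 4 + 1 = 5; e = 2 − 5 = -3
d=3: ŷ = 4 + 3 = 7; e = 10 − 7 = 3
d=4: ŷ = 4 + 4 = 8; e = 6 − 8 = -2
d=5: ŷ = 4 + 5 = 9; e = 13 − 9 = 4
d=9: ŷ = 4 + 9 = 13; e = 11 − 13 = -2
SSE = 9 + 9 + 4 + 16 + 4 = 42
s = √(42/3) = √14 ≈ 3.74

s = 3.74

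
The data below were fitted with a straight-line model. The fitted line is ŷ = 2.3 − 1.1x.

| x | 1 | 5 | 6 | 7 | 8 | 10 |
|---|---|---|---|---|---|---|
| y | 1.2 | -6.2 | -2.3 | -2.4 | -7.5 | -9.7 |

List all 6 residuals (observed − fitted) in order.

0, -3, 2, 3, -1, -1

x=1: ŷ = 2.3 − 1.1·1 = 1.2; e = 1.2 − 1.2 = 0
x=5: ŷ = 2.3 − 1.1·5 = -3.2; e = -6.2 − (-3.2) = -3
x=6: ŷ = 2.3 − 1.1·6 = -4.3; e = -2.3 − (-4.3) = 2
x=7: ŷ = 2.3 − 1.1·7 = -5.4; e = -2.4 − (-5.4) = 3
x=8: ŷ = 2.3 − 1.1·8 = -6.5; e = -7.5 − (-6.5) = -1
x=10: ŷ = 2.3 − 1.1·10 = -8.7; e = -9.7 − (-8.7) = -1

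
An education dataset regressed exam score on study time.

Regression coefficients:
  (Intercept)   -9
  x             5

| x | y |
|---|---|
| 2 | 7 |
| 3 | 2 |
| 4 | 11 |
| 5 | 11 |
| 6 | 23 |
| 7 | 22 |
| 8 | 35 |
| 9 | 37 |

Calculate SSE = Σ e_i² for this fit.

SSE = 114

x=2: ŷ = -9 + 5·2 = 1; e = 7 − 1 = 6
x=3: ŷ = -9 + 5·3 = 6; e = 2 − 6 = -4
x=4: ŷ = -9 + 5·4 = 11; e = 11 − 11 = 0
x=5: ŷ = -9 + 5·5 = 16; e = 11 − 16 = -5
x=6: ŷ = -9 + 5·6 = 21; e = 23 − 21 = 2
x=7: ŷ = -9 + 5·7 = 26; e = 22 − 26 = -4
x=8: ŷ = -9 + 5·8 = 31; e = 35 − 31 = 4
x=9: ŷ = -9 + 5·9 = 36; e = 37 − 36 = 1
SSE = 36 + 16 + 0 + 25 + 4 + 16 + 16 + 1 = 114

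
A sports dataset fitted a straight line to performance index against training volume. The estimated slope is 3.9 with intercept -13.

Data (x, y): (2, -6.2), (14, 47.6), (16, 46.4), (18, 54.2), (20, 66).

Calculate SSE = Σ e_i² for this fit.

x=2: ŷ = -13 + 3.9·2 = -5.2; e = -6.2 − (-5.2) = -1
x=14: ŷ = -13 + 3.9·14 = 41.6; e = 47.6 − 41.6 = 6
x=16: ŷ = -13 + 3.9·16 = 49.4; e = 46.4 − 49.4 = -3
x=18: ŷ = -13 + 3.9·18 = 57.2; e = 54.2 − 57.2 = -3
x=20: ŷ = -13 + 3.9·20 = 65; e = 66 − 65 = 1
SSE = 1 + 36 + 9 + 9 + 1 = 56

SSE = 56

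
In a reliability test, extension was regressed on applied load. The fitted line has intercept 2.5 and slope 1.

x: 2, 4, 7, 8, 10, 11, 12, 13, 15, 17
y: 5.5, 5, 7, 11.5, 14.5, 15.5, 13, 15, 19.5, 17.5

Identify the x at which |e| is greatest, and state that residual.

x = 7, e = -2.5

x=2: ŷ = 2.5 + 2 = 4.5; e = 5.5 − 4.5 = 1
x=4: ŷ = 2.5 + 4 = 6.5; e = 5 − 6.5 = -1.5
x=7: ŷ = 2.5 + 7 = 9.5; e = 7 − 9.5 = -2.5
x=8: ŷ = 2.5 + 8 = 10.5; e = 11.5 − 10.5 = 1
x=10: ŷ = 2.5 + 10 = 12.5; e = 14.5 − 12.5 = 2
x=11: ŷ = 2.5 + 11 = 13.5; e = 15.5 − 13.5 = 2
x=12: ŷ = 2.5 + 12 = 14.5; e = 13 − 14.5 = -1.5
x=13: ŷ = 2.5 + 13 = 15.5; e = 15 − 15.5 = -0.5
x=15: ŷ = 2.5 + 15 = 17.5; e = 19.5 − 17.5 = 2
x=17: ŷ = 2.5 + 17 = 19.5; e = 17.5 − 19.5 = -2
Largest |e| is 2.5 at x = 7, residual -2.5.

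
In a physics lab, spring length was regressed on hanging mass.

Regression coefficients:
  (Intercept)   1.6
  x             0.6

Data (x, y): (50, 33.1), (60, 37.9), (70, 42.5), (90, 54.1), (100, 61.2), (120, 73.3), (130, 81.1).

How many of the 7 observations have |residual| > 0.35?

x=50: ŷ = 1.6 + 0.6·50 = 31.6; r = 33.1 − 31.6 = 1.5
x=60: ŷ = 1.6 + 0.6·60 = 37.6; r = 37.9 − 37.6 = 0.3
x=70: ŷ = 1.6 + 0.6·70 = 43.6; r = 42.5 − 43.6 = -1.1
x=90: ŷ = 1.6 + 0.6·90 = 55.6; r = 54.1 − 55.6 = -1.5
x=100: ŷ = 1.6 + 0.6·100 = 61.6; r = 61.2 − 61.6 = -0.4
x=120: ŷ = 1.6 + 0.6·120 = 73.6; r = 73.3 − 73.6 = -0.3
x=130: ŷ = 1.6 + 0.6·130 = 79.6; r = 81.1 − 79.6 = 1.5
|r| > 0.35: x=50 (|r|=1.5), x=70 (|r|=1.1), x=90 (|r|=1.5), x=100 (|r|=0.4), x=130 (|r|=1.5) → 5

5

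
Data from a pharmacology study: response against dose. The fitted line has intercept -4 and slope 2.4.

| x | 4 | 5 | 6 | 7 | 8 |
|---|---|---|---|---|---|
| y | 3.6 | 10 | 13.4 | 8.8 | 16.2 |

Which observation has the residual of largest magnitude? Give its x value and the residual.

x=4: ŷ = -4 + 2.4·4 = 5.6; e = 3.6 − 5.6 = -2
x=5: ŷ = -4 + 2.4·5 = 8; e = 10 − 8 = 2
x=6: ŷ = -4 + 2.4·6 = 10.4; e = 13.4 − 10.4 = 3
x=7: ŷ = -4 + 2.4·7 = 12.8; e = 8.8 − 12.8 = -4
x=8: ŷ = -4 + 2.4·8 = 15.2; e = 16.2 − 15.2 = 1
Largest |e| is 4 at x = 7, residual -4.

x = 7, e = -4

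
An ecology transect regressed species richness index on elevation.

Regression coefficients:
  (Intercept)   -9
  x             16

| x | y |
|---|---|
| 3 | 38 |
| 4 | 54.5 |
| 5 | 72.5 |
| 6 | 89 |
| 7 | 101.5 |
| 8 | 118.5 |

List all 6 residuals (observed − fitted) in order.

x=3: ŷ = -9 + 16·3 = 39; r = 38 − 39 = -1
x=4: ŷ = -9 + 16·4 = 55; r = 54.5 − 55 = -0.5
x=5: ŷ = -9 + 16·5 = 71; r = 72.5 − 71 = 1.5
x=6: ŷ = -9 + 16·6 = 87; r = 89 − 87 = 2
x=7: ŷ = -9 + 16·7 = 103; r = 101.5 − 103 = -1.5
x=8: ŷ = -9 + 16·8 = 119; r = 118.5 − 119 = -0.5

-1, -0.5, 1.5, 2, -1.5, -0.5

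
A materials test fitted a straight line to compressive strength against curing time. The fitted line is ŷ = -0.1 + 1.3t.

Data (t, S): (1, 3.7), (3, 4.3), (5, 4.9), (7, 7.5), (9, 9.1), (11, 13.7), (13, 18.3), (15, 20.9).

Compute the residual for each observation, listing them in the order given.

t=1: ŷ = -0.1 + 1.3·1 = 1.2; e = 3.7 − 1.2 = 2.5
t=3: ŷ = -0.1 + 1.3·3 = 3.8; e = 4.3 − 3.8 = 0.5
t=5: ŷ = -0.1 + 1.3·5 = 6.4; e = 4.9 − 6.4 = -1.5
t=7: ŷ = -0.1 + 1.3·7 = 9; e = 7.5 − 9 = -1.5
t=9: ŷ = -0.1 + 1.3·9 = 11.6; e = 9.1 − 11.6 = -2.5
t=11: ŷ = -0.1 + 1.3·11 = 14.2; e = 13.7 − 14.2 = -0.5
t=13: ŷ = -0.1 + 1.3·13 = 16.8; e = 18.3 − 16.8 = 1.5
t=15: ŷ = -0.1 + 1.3·15 = 19.4; e = 20.9 − 19.4 = 1.5

2.5, 0.5, -1.5, -1.5, -2.5, -0.5, 1.5, 1.5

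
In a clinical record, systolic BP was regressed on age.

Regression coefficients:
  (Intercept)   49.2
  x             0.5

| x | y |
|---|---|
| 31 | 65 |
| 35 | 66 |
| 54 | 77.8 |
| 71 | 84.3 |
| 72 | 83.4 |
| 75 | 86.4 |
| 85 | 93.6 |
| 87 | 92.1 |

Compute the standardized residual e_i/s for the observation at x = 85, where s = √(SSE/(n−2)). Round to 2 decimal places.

x=31: ŷ = 49.2 + 0.5·31 = 64.7; e = 65 − 64.7 = 0.3
x=35: ŷ = 49.2 + 0.5·35 = 66.7; e = 66 − 66.7 = -0.7
x=54: ŷ = 49.2 + 0.5·54 = 76.2; e = 77.8 − 76.2 = 1.6
x=71: ŷ = 49.2 + 0.5·71 = 84.7; e = 84.3 − 84.7 = -0.4
x=72: ŷ = 49.2 + 0.5·72 = 85.2; e = 83.4 − 85.2 = -1.8
x=75: ŷ = 49.2 + 0.5·75 = 86.7; e = 86.4 − 86.7 = -0.3
x=85: ŷ = 49.2 + 0.5·85 = 91.7; e = 93.6 − 91.7 = 1.9
x=87: ŷ = 49.2 + 0.5·87 = 92.7; e = 92.1 − 92.7 = -0.6
SSE = 0.09 + 0.49 + 2.56 + 0.16 + 3.24 + 0.09 + 3.61 + 0.36 = 10.6
s = √(10.6/6) = 1.32916
e/s = 1.9 / 1.32916 = 1.43

1.43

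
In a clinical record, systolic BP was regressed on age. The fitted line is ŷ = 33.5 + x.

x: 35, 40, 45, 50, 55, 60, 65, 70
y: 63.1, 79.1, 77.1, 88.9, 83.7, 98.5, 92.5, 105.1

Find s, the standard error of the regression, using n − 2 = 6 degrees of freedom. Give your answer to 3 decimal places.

x=35: ŷ = 33.5 + 35 = 68.5; r = 63.1 − 68.5 = -5.4
x=40: ŷ = 33.5 + 40 = 73.5; r = 79.1 − 73.5 = 5.6
x=45: ŷ = 33.5 + 45 = 78.5; r = 77.1 − 78.5 = -1.4
x=50: ŷ = 33.5 + 50 = 83.5; r = 88.9 − 83.5 = 5.4
x=55: ŷ = 33.5 + 55 = 88.5; r = 83.7 − 88.5 = -4.8
x=60: ŷ = 33.5 + 60 = 93.5; r = 98.5 − 93.5 = 5
x=65: ŷ = 33.5 + 65 = 98.5; r = 92.5 − 98.5 = -6
x=70: ŷ = 33.5 + 70 = 103.5; r = 105.1 − 103.5 = 1.6
SSE = 29.16 + 31.36 + 1.96 + 29.16 + 23.04 + 25 + 36 + 2.56 = 178.24
s = √(178.24/6) = √29.7067 ≈ 5.450

s = 5.450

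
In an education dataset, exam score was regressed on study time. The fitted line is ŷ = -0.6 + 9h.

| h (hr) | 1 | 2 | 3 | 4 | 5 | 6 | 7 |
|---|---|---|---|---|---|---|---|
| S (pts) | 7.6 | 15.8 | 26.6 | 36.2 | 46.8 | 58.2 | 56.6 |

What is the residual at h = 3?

ŷ = -0.6 + 9·3 = 26.4
r = 26.6 − 26.4 = 0.2

r = 0.2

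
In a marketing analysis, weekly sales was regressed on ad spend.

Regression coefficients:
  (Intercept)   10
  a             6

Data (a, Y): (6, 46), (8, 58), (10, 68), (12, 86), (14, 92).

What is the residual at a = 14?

r = -2

ŷ = 10 + 6·14 = 94
r = 92 − 94 = -2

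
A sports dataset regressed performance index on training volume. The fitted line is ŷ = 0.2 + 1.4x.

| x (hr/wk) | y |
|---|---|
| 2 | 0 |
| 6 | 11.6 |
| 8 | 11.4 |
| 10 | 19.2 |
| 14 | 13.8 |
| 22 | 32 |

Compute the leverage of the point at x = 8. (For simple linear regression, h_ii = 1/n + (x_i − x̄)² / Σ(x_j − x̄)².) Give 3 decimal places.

h = 0.189

x̄ = (2 + 6 + 8 + 10 + 14 + 22)/6 = 10.3333
Σ(x − x̄)² = 69.4444 + 18.7778 + 5.44444 + 0.111111 + 13.4444 + 136.111 = 243.333
h = 1/6 + (-2.33333)²/243.333 = 0.166667 + 0.0223744 = 0.189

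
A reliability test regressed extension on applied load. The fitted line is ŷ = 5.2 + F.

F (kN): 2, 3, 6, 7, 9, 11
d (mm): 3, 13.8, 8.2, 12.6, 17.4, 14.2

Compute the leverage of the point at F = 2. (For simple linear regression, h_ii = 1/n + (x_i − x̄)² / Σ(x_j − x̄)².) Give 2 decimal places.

F̄ = (2 + 3 + 6 + 7 + 9 + 11)/6 = 6.33333
Σ(F − F̄)² = 18.7778 + 11.1111 + 0.111111 + 0.444444 + 7.11111 + 21.7778 = 59.3333
h = 1/6 + (-4.33333)²/59.3333 = 0.166667 + 0.316479 = 0.48

h = 0.48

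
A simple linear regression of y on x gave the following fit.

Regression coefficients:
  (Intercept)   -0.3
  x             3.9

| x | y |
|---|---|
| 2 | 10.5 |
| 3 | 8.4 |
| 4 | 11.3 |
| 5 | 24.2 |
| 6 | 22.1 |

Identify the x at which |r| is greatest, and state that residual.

x=2: ŷ = -0.3 + 3.9·2 = 7.5; r = 10.5 − 7.5 = 3
x=3: ŷ = -0.3 + 3.9·3 = 11.4; r = 8.4 − 11.4 = -3
x=4: ŷ = -0.3 + 3.9·4 = 15.3; r = 11.3 − 15.3 = -4
x=5: ŷ = -0.3 + 3.9·5 = 19.2; r = 24.2 − 19.2 = 5
x=6: ŷ = -0.3 + 3.9·6 = 23.1; r = 22.1 − 23.1 = -1
Largest |r| is 5 at x = 5, residual 5.

x = 5, r = 5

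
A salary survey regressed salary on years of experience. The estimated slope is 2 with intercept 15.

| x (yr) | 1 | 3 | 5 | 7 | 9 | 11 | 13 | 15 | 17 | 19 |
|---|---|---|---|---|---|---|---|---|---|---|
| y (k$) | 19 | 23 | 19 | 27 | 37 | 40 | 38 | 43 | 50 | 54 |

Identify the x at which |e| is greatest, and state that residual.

x=1: ŷ = 15 + 2·1 = 17; e = 19 − 17 = 2
x=3: ŷ = 15 + 2·3 = 21; e = 23 − 21 = 2
x=5: ŷ = 15 + 2·5 = 25; e = 19 − 25 = -6
x=7: ŷ = 15 + 2·7 = 29; e = 27 − 29 = -2
x=9: ŷ = 15 + 2·9 = 33; e = 37 − 33 = 4
x=11: ŷ = 15 + 2·11 = 37; e = 40 − 37 = 3
x=13: ŷ = 15 + 2·13 = 41; e = 38 − 41 = -3
x=15: ŷ = 15 + 2·15 = 45; e = 43 − 45 = -2
x=17: ŷ = 15 + 2·17 = 49; e = 50 − 49 = 1
x=19: ŷ = 15 + 2·19 = 53; e = 54 − 53 = 1
Largest |e| is 6 at x = 5, residual -6.

x = 5, e = -6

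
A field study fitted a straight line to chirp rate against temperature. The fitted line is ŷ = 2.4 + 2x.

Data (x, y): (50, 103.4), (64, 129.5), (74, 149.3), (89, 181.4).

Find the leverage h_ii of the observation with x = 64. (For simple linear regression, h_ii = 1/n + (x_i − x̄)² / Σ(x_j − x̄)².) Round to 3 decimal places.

x̄ = (50 + 64 + 74 + 89)/4 = 69.25
Σ(x − x̄)² = 370.562 + 27.5625 + 22.5625 + 390.062 = 810.75
h = 1/4 + (-5.25)²/810.75 = 0.25 + 0.0339963 = 0.284

h = 0.284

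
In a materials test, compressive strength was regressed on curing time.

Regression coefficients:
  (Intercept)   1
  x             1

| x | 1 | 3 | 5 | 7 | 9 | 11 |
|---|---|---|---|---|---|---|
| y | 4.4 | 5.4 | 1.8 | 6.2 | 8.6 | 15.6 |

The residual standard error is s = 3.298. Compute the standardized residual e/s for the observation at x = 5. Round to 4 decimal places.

-1.2735

ŷ = 1 + 5 = 6
e = 1.8 − 6 = -4.2
e/s = -4.2 / 3.298 = -1.2735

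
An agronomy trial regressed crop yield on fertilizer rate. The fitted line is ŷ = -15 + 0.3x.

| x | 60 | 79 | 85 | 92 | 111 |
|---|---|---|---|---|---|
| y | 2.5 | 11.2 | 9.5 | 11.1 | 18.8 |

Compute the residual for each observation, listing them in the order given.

-0.5, 2.5, -1, -1.5, 0.5

x=60: ŷ = -15 + 0.3·60 = 3; r = 2.5 − 3 = -0.5
x=79: ŷ = -15 + 0.3·79 = 8.7; r = 11.2 − 8.7 = 2.5
x=85: ŷ = -15 + 0.3·85 = 10.5; r = 9.5 − 10.5 = -1
x=92: ŷ = -15 + 0.3·92 = 12.6; r = 11.1 − 12.6 = -1.5
x=111: ŷ = -15 + 0.3·111 = 18.3; r = 18.8 − 18.3 = 0.5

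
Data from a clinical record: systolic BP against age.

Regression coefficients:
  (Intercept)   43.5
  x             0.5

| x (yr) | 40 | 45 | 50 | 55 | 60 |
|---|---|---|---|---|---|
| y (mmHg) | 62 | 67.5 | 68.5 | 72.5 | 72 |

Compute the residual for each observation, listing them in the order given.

-1.5, 1.5, 0, 1.5, -1.5

x=40: ŷ = 43.5 + 0.5·40 = 63.5; r = 62 − 63.5 = -1.5
x=45: ŷ = 43.5 + 0.5·45 = 66; r = 67.5 − 66 = 1.5
x=50: ŷ = 43.5 + 0.5·50 = 68.5; r = 68.5 − 68.5 = 0
x=55: ŷ = 43.5 + 0.5·55 = 71; r = 72.5 − 71 = 1.5
x=60: ŷ = 43.5 + 0.5·60 = 73.5; r = 72 − 73.5 = -1.5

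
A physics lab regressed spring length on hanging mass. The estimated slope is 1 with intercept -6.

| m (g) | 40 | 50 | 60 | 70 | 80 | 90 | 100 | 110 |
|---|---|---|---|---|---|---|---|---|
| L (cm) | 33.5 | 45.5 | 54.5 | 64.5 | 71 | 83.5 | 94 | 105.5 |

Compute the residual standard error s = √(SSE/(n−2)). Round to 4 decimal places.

s = 1.5546

m=40: L̂ = -6 + 40 = 34; r = 33.5 − 34 = -0.5
m=50: L̂ = -6 + 50 = 44; r = 45.5 − 44 = 1.5
m=60: L̂ = -6 + 60 = 54; r = 54.5 − 54 = 0.5
m=70: L̂ = -6 + 70 = 64; r = 64.5 − 64 = 0.5
m=80: L̂ = -6 + 80 = 74; r = 71 − 74 = -3
m=90: L̂ = -6 + 90 = 84; r = 83.5 − 84 = -0.5
m=100: L̂ = -6 + 100 = 94; r = 94 − 94 = 0
m=110: L̂ = -6 + 110 = 104; r = 105.5 − 104 = 1.5
SSE = 0.25 + 2.25 + 0.25 + 0.25 + 9 + 0.25 + 0 + 2.25 = 14.5
s = √(14.5/6) = √2.41667 ≈ 1.5546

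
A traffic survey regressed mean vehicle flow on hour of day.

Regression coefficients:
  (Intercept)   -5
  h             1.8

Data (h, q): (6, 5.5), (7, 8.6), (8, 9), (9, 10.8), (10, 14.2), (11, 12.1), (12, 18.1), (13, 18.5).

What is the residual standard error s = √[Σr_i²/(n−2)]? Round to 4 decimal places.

s = 1.4376

h=6: ŷ = -5 + 1.8·6 = 5.8; r = 5.5 − 5.8 = -0.3
h=7: ŷ = -5 + 1.8·7 = 7.6; r = 8.6 − 7.6 = 1
h=8: ŷ = -5 + 1.8·8 = 9.4; r = 9 − 9.4 = -0.4
h=9: ŷ = -5 + 1.8·9 = 11.2; r = 10.8 − 11.2 = -0.4
h=10: ŷ = -5 + 1.8·10 = 13; r = 14.2 − 13 = 1.2
h=11: ŷ = -5 + 1.8·11 = 14.8; r = 12.1 − 14.8 = -2.7
h=12: ŷ = -5 + 1.8·12 = 16.6; r = 18.1 − 16.6 = 1.5
h=13: ŷ = -5 + 1.8·13 = 18.4; r = 18.5 − 18.4 = 0.1
SSE = 0.09 + 1 + 0.16 + 0.16 + 1.44 + 7.29 + 2.25 + 0.01 = 12.4
s = √(12.4/6) = √2.06667 ≈ 1.4376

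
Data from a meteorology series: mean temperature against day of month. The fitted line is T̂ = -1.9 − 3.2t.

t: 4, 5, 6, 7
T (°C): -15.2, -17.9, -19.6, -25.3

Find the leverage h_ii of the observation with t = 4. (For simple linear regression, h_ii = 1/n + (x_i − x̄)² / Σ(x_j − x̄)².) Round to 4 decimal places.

t̄ = (4 + 5 + 6 + 7)/4 = 5.5
Σ(t − t̄)² = 2.25 + 0.25 + 0.25 + 2.25 = 5
h = 1/4 + (-1.5)²/5 = 0.25 + 0.45 = 0.7000

h = 0.7000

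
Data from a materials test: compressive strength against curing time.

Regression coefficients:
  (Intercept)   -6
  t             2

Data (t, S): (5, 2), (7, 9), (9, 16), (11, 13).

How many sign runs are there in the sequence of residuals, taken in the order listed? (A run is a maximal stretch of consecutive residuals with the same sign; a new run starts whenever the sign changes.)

t=5: ŷ = -6 + 2·5 = 4; e = 2 − 4 = -2
t=7: ŷ = -6 + 2·7 = 8; e = 9 − 8 = 1
t=9: ŷ = -6 + 2·9 = 12; e = 16 − 12 = 4
t=11: ŷ = -6 + 2·11 = 16; e = 13 − 16 = -3
Signs: − + + −
Runs: −×1, +×2, −×1 → 3

3 runs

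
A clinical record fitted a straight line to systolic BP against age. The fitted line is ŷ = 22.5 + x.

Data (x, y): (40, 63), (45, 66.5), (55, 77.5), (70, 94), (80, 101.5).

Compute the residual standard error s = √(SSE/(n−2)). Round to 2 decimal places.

s = 1.22

x=40: ŷ = 22.5 + 40 = 62.5; r = 63 − 62.5 = 0.5
x=45: ŷ = 22.5 + 45 = 67.5; r = 66.5 − 67.5 = -1
x=55: ŷ = 22.5 + 55 = 77.5; r = 77.5 − 77.5 = 0
x=70: ŷ = 22.5 + 70 = 92.5; r = 94 − 92.5 = 1.5
x=80: ŷ = 22.5 + 80 = 102.5; r = 101.5 − 102.5 = -1
SSE = 0.25 + 1 + 0 + 2.25 + 1 = 4.5
s = √(4.5/3) = √1.5 ≈ 1.22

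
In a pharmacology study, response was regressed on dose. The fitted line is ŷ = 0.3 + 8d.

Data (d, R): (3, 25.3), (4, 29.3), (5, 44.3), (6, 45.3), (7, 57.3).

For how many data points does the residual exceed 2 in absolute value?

d=3: ŷ = 0.3 + 8·3 = 24.3; e = 25.3 − 24.3 = 1
d=4: ŷ = 0.3 + 8·4 = 32.3; e = 29.3 − 32.3 = -3
d=5: ŷ = 0.3 + 8·5 = 40.3; e = 44.3 − 40.3 = 4
d=6: ŷ = 0.3 + 8·6 = 48.3; e = 45.3 − 48.3 = -3
d=7: ŷ = 0.3 + 8·7 = 56.3; e = 57.3 − 56.3 = 1
|e| > 2: d=4 (|e|=3), d=5 (|e|=4), d=6 (|e|=3) → 3

3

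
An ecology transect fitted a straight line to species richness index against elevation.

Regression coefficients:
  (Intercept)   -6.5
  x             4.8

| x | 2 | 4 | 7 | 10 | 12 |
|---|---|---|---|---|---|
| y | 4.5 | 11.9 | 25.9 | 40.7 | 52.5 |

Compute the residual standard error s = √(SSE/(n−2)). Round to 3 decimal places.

s = 1.488

x=2: ŷ = -6.5 + 4.8·2 = 3.1; r = 4.5 − 3.1 = 1.4
x=4: ŷ = -6.5 + 4.8·4 = 12.7; r = 11.9 − 12.7 = -0.8
x=7: ŷ = -6.5 + 4.8·7 = 27.1; r = 25.9 − 27.1 = -1.2
x=10: ŷ = -6.5 + 4.8·10 = 41.5; r = 40.7 − 41.5 = -0.8
x=12: ŷ = -6.5 + 4.8·12 = 51.1; r = 52.5 − 51.1 = 1.4
SSE = 1.96 + 0.64 + 1.44 + 0.64 + 1.96 = 6.64
s = √(6.64/3) = √2.21333 ≈ 1.488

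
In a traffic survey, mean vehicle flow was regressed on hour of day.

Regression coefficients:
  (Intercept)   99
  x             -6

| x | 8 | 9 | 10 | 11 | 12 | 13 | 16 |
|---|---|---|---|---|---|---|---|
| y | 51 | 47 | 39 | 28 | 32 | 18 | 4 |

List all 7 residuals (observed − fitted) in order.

x=8: ŷ = 99 − 6·8 = 51; r = 51 − 51 = 0
x=9: ŷ = 99 − 6·9 = 45; r = 47 − 45 = 2
x=10: ŷ = 99 − 6·10 = 39; r = 39 − 39 = 0
x=11: ŷ = 99 − 6·11 = 33; r = 28 − 33 = -5
x=12: ŷ = 99 − 6·12 = 27; r = 32 − 27 = 5
x=13: ŷ = 99 − 6·13 = 21; r = 18 − 21 = -3
x=16: ŷ = 99 − 6·16 = 3; r = 4 − 3 = 1

0, 2, 0, -5, 5, -3, 1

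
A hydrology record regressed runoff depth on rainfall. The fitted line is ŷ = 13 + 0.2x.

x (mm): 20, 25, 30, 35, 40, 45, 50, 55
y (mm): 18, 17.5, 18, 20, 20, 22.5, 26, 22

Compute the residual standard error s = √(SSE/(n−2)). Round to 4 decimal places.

s = 1.6583

x=20: ŷ = 13 + 0.2·20 = 17; e = 18 − 17 = 1
x=25: ŷ = 13 + 0.2·25 = 18; e = 17.5 − 18 = -0.5
x=30: ŷ = 13 + 0.2·30 = 19; e = 18 − 19 = -1
x=35: ŷ = 13 + 0.2·35 = 20; e = 20 − 20 = 0
x=40: ŷ = 13 + 0.2·40 = 21; e = 20 − 21 = -1
x=45: ŷ = 13 + 0.2·45 = 22; e = 22.5 − 22 = 0.5
x=50: ŷ = 13 + 0.2·50 = 23; e = 26 − 23 = 3
x=55: ŷ = 13 + 0.2·55 = 24; e = 22 − 24 = -2
SSE = 1 + 0.25 + 1 + 0 + 1 + 0.25 + 9 + 4 = 16.5
s = √(16.5/6) = √2.75 ≈ 1.6583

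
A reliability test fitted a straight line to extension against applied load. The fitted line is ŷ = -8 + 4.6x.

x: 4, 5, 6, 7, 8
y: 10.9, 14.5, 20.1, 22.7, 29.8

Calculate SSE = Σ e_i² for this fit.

SSE = 4

x=4: ŷ = -8 + 4.6·4 = 10.4; e = 10.9 − 10.4 = 0.5
x=5: ŷ = -8 + 4.6·5 = 15; e = 14.5 − 15 = -0.5
x=6: ŷ = -8 + 4.6·6 = 19.6; e = 20.1 − 19.6 = 0.5
x=7: ŷ = -8 + 4.6·7 = 24.2; e = 22.7 − 24.2 = -1.5
x=8: ŷ = -8 + 4.6·8 = 28.8; e = 29.8 − 28.8 = 1
SSE = 0.25 + 0.25 + 0.25 + 2.25 + 1 = 4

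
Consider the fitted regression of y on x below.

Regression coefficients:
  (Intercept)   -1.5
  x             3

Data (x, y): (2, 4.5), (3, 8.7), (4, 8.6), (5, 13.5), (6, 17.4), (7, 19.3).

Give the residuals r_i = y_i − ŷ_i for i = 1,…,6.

x=2: ŷ = -1.5 + 3·2 = 4.5; r = 4.5 − 4.5 = 0
x=3: ŷ = -1.5 + 3·3 = 7.5; r = 8.7 − 7.5 = 1.2
x=4: ŷ = -1.5 + 3·4 = 10.5; r = 8.6 − 10.5 = -1.9
x=5: ŷ = -1.5 + 3·5 = 13.5; r = 13.5 − 13.5 = 0
x=6: ŷ = -1.5 + 3·6 = 16.5; r = 17.4 − 16.5 = 0.9
x=7: ŷ = -1.5 + 3·7 = 19.5; r = 19.3 − 19.5 = -0.2

0, 1.2, -1.9, 0, 0.9, -0.2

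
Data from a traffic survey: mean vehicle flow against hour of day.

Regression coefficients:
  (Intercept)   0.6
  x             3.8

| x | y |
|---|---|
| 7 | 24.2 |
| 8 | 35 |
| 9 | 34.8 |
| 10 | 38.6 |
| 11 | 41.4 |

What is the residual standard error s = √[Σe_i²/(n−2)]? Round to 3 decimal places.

x=7: ŷ = 0.6 + 3.8·7 = 27.2; e = 24.2 − 27.2 = -3
x=8: ŷ = 0.6 + 3.8·8 = 31; e = 35 − 31 = 4
x=9: ŷ = 0.6 + 3.8·9 = 34.8; e = 34.8 − 34.8 = 0
x=10: ŷ = 0.6 + 3.8·10 = 38.6; e = 38.6 − 38.6 = 0
x=11: ŷ = 0.6 + 3.8·11 = 42.4; e = 41.4 − 42.4 = -1
SSE = 9 + 16 + 0 + 0 + 1 = 26
s = √(26/3) = √8.66667 ≈ 2.944

s = 2.944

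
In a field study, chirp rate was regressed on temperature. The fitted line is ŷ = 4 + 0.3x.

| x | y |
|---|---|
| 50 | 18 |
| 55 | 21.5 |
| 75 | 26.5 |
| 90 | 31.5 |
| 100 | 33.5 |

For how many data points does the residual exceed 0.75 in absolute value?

2

x=50: ŷ = 4 + 0.3·50 = 19; r = 18 − 19 = -1
x=55: ŷ = 4 + 0.3·55 = 20.5; r = 21.5 − 20.5 = 1
x=75: ŷ = 4 + 0.3·75 = 26.5; r = 26.5 − 26.5 = 0
x=90: ŷ = 4 + 0.3·90 = 31; r = 31.5 − 31 = 0.5
x=100: ŷ = 4 + 0.3·100 = 34; r = 33.5 − 34 = -0.5
|r| > 0.75: x=50 (|r|=1), x=55 (|r|=1) → 2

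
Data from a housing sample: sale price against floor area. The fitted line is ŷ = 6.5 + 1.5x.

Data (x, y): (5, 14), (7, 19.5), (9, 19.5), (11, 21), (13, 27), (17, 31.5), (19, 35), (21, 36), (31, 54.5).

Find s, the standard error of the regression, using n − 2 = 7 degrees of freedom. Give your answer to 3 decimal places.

s = 1.604

x=5: ŷ = 6.5 + 1.5·5 = 14; e = 14 − 14 = 0
x=7: ŷ = 6.5 + 1.5·7 = 17; e = 19.5 − 17 = 2.5
x=9: ŷ = 6.5 + 1.5·9 = 20; e = 19.5 − 20 = -0.5
x=11: ŷ = 6.5 + 1.5·11 = 23; e = 21 − 23 = -2
x=13: ŷ = 6.5 + 1.5·13 = 26; e = 27 − 26 = 1
x=17: ŷ = 6.5 + 1.5·17 = 32; e = 31.5 − 32 = -0.5
x=19: ŷ = 6.5 + 1.5·19 = 35; e = 35 − 35 = 0
x=21: ŷ = 6.5 + 1.5·21 = 38; e = 36 − 38 = -2
x=31: ŷ = 6.5 + 1.5·31 = 53; e = 54.5 − 53 = 1.5
SSE = 0 + 6.25 + 0.25 + 4 + 1 + 0.25 + 0 + 4 + 2.25 = 18
s = √(18/7) = √2.57143 ≈ 1.604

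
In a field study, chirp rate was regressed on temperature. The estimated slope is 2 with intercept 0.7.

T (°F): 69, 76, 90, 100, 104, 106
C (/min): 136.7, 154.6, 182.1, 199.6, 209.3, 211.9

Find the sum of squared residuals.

SSE = 11.78

T=69: Ĉ = 0.7 + 2·69 = 138.7; e = 136.7 − 138.7 = -2
T=76: Ĉ = 0.7 + 2·76 = 152.7; e = 154.6 − 152.7 = 1.9
T=90: Ĉ = 0.7 + 2·90 = 180.7; e = 182.1 − 180.7 = 1.4
T=100: Ĉ = 0.7 + 2·100 = 200.7; e = 199.6 − 200.7 = -1.1
T=104: Ĉ = 0.7 + 2·104 = 208.7; e = 209.3 − 208.7 = 0.6
T=106: Ĉ = 0.7 + 2·106 = 212.7; e = 211.9 − 212.7 = -0.8
SSE = 4 + 3.61 + 1.96 + 1.21 + 0.36 + 0.64 = 11.78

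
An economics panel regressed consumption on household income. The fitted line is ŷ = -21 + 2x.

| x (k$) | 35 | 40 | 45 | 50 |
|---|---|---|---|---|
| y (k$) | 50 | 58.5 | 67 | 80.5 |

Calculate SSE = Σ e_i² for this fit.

x=35: ŷ = -21 + 2·35 = 49; e = 50 − 49 = 1
x=40: ŷ = -21 + 2·40 = 59; e = 58.5 − 59 = -0.5
x=45: ŷ = -21 + 2·45 = 69; e = 67 − 69 = -2
x=50: ŷ = -21 + 2·50 = 79; e = 80.5 − 79 = 1.5
SSE = 1 + 0.25 + 4 + 2.25 = 7.5

SSE = 7.5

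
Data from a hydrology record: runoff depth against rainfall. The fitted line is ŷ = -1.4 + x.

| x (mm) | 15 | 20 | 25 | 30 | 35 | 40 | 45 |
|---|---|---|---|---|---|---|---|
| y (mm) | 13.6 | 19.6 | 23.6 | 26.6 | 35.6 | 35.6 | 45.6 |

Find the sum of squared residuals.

SSE = 22

x=15: ŷ = -1.4 + 15 = 13.6; e = 13.6 − 13.6 = 0
x=20: ŷ = -1.4 + 20 = 18.6; e = 19.6 − 18.6 = 1
x=25: ŷ = -1.4 + 25 = 23.6; e = 23.6 − 23.6 = 0
x=30: ŷ = -1.4 + 30 = 28.6; e = 26.6 − 28.6 = -2
x=35: ŷ = -1.4 + 35 = 33.6; e = 35.6 − 33.6 = 2
x=40: ŷ = -1.4 + 40 = 38.6; e = 35.6 − 38.6 = -3
x=45: ŷ = -1.4 + 45 = 43.6; e = 45.6 − 43.6 = 2
SSE = 0 + 1 + 0 + 4 + 4 + 9 + 4 = 22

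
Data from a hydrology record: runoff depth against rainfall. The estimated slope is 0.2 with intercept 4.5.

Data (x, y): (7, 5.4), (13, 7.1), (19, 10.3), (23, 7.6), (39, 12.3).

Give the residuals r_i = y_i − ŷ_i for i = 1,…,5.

-0.5, 0, 2, -1.5, 0

x=7: ŷ = 4.5 + 0.2·7 = 5.9; r = 5.4 − 5.9 = -0.5
x=13: ŷ = 4.5 + 0.2·13 = 7.1; r = 7.1 − 7.1 = 0
x=19: ŷ = 4.5 + 0.2·19 = 8.3; r = 10.3 − 8.3 = 2
x=23: ŷ = 4.5 + 0.2·23 = 9.1; r = 7.6 − 9.1 = -1.5
x=39: ŷ = 4.5 + 0.2·39 = 12.3; r = 12.3 − 12.3 = 0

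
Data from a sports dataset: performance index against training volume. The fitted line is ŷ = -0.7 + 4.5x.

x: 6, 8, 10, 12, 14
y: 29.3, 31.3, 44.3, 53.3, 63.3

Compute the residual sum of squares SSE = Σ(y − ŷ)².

x=6: ŷ = -0.7 + 4.5·6 = 26.3; r = 29.3 − 26.3 = 3
x=8: ŷ = -0.7 + 4.5·8 = 35.3; r = 31.3 − 35.3 = -4
x=10: ŷ = -0.7 + 4.5·10 = 44.3; r = 44.3 − 44.3 = 0
x=12: ŷ = -0.7 + 4.5·12 = 53.3; r = 53.3 − 53.3 = 0
x=14: ŷ = -0.7 + 4.5·14 = 62.3; r = 63.3 − 62.3 = 1
SSE = 9 + 16 + 0 + 0 + 1 = 26

SSE = 26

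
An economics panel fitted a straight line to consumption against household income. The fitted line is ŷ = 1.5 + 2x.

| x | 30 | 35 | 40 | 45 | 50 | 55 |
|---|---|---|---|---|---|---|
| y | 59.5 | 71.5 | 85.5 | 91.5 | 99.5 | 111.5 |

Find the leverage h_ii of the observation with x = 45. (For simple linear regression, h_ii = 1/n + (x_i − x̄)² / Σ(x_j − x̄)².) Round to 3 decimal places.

h = 0.181

x̄ = (30 + 35 + 40 + 45 + 50 + 55)/6 = 42.5
Σ(x − x̄)² = 156.25 + 56.25 + 6.25 + 6.25 + 56.25 + 156.25 = 437.5
h = 1/6 + (2.5)²/437.5 = 0.166667 + 0.0142857 = 0.181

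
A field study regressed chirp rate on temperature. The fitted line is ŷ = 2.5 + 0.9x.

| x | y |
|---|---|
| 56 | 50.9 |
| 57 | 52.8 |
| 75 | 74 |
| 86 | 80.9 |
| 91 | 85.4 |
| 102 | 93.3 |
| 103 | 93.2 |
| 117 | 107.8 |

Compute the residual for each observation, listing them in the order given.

-2, -1, 4, 1, 1, -1, -2, 0

x=56: ŷ = 2.5 + 0.9·56 = 52.9; e = 50.9 − 52.9 = -2
x=57: ŷ = 2.5 + 0.9·57 = 53.8; e = 52.8 − 53.8 = -1
x=75: ŷ = 2.5 + 0.9·75 = 70; e = 74 − 70 = 4
x=86: ŷ = 2.5 + 0.9·86 = 79.9; e = 80.9 − 79.9 = 1
x=91: ŷ = 2.5 + 0.9·91 = 84.4; e = 85.4 − 84.4 = 1
x=102: ŷ = 2.5 + 0.9·102 = 94.3; e = 93.3 − 94.3 = -1
x=103: ŷ = 2.5 + 0.9·103 = 95.2; e = 93.2 − 95.2 = -2
x=117: ŷ = 2.5 + 0.9·117 = 107.8; e = 107.8 − 107.8 = 0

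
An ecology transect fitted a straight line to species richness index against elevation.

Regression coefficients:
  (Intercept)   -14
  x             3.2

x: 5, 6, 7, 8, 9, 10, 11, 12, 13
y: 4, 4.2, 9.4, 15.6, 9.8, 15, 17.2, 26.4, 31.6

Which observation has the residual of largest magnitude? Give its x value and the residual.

x = 9, r = -5

x=5: ŷ = -14 + 3.2·5 = 2; r = 4 − 2 = 2
x=6: ŷ = -14 + 3.2·6 = 5.2; r = 4.2 − 5.2 = -1
x=7: ŷ = -14 + 3.2·7 = 8.4; r = 9.4 − 8.4 = 1
x=8: ŷ = -14 + 3.2·8 = 11.6; r = 15.6 − 11.6 = 4
x=9: ŷ = -14 + 3.2·9 = 14.8; r = 9.8 − 14.8 = -5
x=10: ŷ = -14 + 3.2·10 = 18; r = 15 − 18 = -3
x=11: ŷ = -14 + 3.2·11 = 21.2; r = 17.2 − 21.2 = -4
x=12: ŷ = -14 + 3.2·12 = 24.4; r = 26.4 − 24.4 = 2
x=13: ŷ = -14 + 3.2·13 = 27.6; r = 31.6 − 27.6 = 4
Largest |r| is 5 at x = 9, residual -5.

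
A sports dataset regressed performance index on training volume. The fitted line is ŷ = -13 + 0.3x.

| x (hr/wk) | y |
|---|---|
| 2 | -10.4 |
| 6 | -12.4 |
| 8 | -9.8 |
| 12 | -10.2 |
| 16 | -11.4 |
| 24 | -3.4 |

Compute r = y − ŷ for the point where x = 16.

r = -3.2

ŷ = -13 + 0.3·16 = -8.2
r = -11.4 − (-8.2) = -3.2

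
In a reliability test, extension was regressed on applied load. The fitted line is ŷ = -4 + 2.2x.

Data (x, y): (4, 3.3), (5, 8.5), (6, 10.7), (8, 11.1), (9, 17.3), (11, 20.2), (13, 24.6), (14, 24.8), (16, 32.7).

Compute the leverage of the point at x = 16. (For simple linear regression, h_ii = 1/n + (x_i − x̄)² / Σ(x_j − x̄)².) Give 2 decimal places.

h = 0.40

x̄ = (4 + 5 + 6 + 8 + 9 + 11 + 13 + 14 + 16)/9 = 9.55556
Σ(x − x̄)² = 30.8642 + 20.7531 + 12.642 + 2.41975 + 0.308642 + 2.08642 + 11.8642 + 19.7531 + 41.5309 = 142.222
h = 1/9 + (6.44444)²/142.222 = 0.111111 + 0.292014 = 0.40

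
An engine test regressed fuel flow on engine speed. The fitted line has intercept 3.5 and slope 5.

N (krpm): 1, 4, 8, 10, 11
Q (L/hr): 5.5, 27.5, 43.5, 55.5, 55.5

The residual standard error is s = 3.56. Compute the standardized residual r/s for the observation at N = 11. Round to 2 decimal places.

Q̂ = 3.5 + 5·11 = 58.5
r = 55.5 − 58.5 = -3
r/s = -3 / 3.56 = -0.84

-0.84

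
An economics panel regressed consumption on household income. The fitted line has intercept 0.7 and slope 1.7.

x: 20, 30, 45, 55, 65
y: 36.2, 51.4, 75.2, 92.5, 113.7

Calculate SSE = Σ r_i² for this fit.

SSE = 15.48

x=20: ŷ = 0.7 + 1.7·20 = 34.7; r = 36.2 − 34.7 = 1.5
x=30: ŷ = 0.7 + 1.7·30 = 51.7; r = 51.4 − 51.7 = -0.3
x=45: ŷ = 0.7 + 1.7·45 = 77.2; r = 75.2 − 77.2 = -2
x=55: ŷ = 0.7 + 1.7·55 = 94.2; r = 92.5 − 94.2 = -1.7
x=65: ŷ = 0.7 + 1.7·65 = 111.2; r = 113.7 − 111.2 = 2.5
SSE = 2.25 + 0.09 + 4 + 2.89 + 6.25 = 15.48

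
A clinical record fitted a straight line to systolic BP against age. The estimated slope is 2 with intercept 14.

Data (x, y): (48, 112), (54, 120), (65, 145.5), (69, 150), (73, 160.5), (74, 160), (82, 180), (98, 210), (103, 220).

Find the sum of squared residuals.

x=48: ŷ = 14 + 2·48 = 110; r = 112 − 110 = 2
x=54: ŷ = 14 + 2·54 = 122; r = 120 − 122 = -2
x=65: ŷ = 14 + 2·65 = 144; r = 145.5 − 144 = 1.5
x=69: ŷ = 14 + 2·69 = 152; r = 150 − 152 = -2
x=73: ŷ = 14 + 2·73 = 160; r = 160.5 − 160 = 0.5
x=74: ŷ = 14 + 2·74 = 162; r = 160 − 162 = -2
x=82: ŷ = 14 + 2·82 = 178; r = 180 − 178 = 2
x=98: ŷ = 14 + 2·98 = 210; r = 210 − 210 = 0
x=103: ŷ = 14 + 2·103 = 220; r = 220 − 220 = 0
SSE = 4 + 4 + 2.25 + 4 + 0.25 + 4 + 4 + 0 + 0 = 22.5

SSE = 22.5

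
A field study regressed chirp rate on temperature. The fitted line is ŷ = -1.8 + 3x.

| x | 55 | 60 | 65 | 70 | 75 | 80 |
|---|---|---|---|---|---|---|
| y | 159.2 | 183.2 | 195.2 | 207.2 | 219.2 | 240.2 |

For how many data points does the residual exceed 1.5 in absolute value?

5

x=55: ŷ = -1.8 + 3·55 = 163.2; e = 159.2 − 163.2 = -4
x=60: ŷ = -1.8 + 3·60 = 178.2; e = 183.2 − 178.2 = 5
x=65: ŷ = -1.8 + 3·65 = 193.2; e = 195.2 − 193.2 = 2
x=70: ŷ = -1.8 + 3·70 = 208.2; e = 207.2 − 208.2 = -1
x=75: ŷ = -1.8 + 3·75 = 223.2; e = 219.2 − 223.2 = -4
x=80: ŷ = -1.8 + 3·80 = 238.2; e = 240.2 − 238.2 = 2
|e| > 1.5: x=55 (|e|=4), x=60 (|e|=5), x=65 (|e|=2), x=75 (|e|=4), x=80 (|e|=2) → 5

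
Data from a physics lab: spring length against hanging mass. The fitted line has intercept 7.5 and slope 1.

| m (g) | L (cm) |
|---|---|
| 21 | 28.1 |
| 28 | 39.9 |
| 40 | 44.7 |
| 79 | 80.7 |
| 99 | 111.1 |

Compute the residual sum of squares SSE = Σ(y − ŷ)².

SSE = 82.16

m=21: L̂ = 7.5 + 21 = 28.5; r = 28.1 − 28.5 = -0.4
m=28: L̂ = 7.5 + 28 = 35.5; r = 39.9 − 35.5 = 4.4
m=40: L̂ = 7.5 + 40 = 47.5; r = 44.7 − 47.5 = -2.8
m=79: L̂ = 7.5 + 79 = 86.5; r = 80.7 − 86.5 = -5.8
m=99: L̂ = 7.5 + 99 = 106.5; r = 111.1 − 106.5 = 4.6
SSE = 0.16 + 19.36 + 7.84 + 33.64 + 21.16 = 82.16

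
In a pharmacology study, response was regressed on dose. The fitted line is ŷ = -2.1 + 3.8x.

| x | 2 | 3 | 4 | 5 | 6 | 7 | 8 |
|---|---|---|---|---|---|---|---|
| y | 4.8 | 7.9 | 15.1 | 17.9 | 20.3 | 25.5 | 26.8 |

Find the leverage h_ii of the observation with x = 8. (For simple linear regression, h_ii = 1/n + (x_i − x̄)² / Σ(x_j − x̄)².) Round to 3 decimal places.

x̄ = (2 + 3 + 4 + 5 + 6 + 7 + 8)/7 = 5
Σ(x − x̄)² = 9 + 4 + 1 + 0 + 1 + 4 + 9 = 28
h = 1/7 + (3)²/28 = 0.142857 + 0.321429 = 0.464

h = 0.464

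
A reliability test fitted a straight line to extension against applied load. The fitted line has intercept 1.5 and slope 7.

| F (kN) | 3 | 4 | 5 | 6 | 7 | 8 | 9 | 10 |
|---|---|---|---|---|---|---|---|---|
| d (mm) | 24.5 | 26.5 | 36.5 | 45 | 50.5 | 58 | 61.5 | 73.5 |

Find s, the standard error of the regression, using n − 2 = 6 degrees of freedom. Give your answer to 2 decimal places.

F=3: ŷ = 1.5 + 7·3 = 22.5; r = 24.5 − 22.5 = 2
F=4: ŷ = 1.5 + 7·4 = 29.5; r = 26.5 − 29.5 = -3
F=5: ŷ = 1.5 + 7·5 = 36.5; r = 36.5 − 36.5 = 0
F=6: ŷ = 1.5 + 7·6 = 43.5; r = 45 − 43.5 = 1.5
F=7: ŷ = 1.5 + 7·7 = 50.5; r = 50.5 − 50.5 = 0
F=8: ŷ = 1.5 + 7·8 = 57.5; r = 58 − 57.5 = 0.5
F=9: ŷ = 1.5 + 7·9 = 64.5; r = 61.5 − 64.5 = -3
F=10: ŷ = 1.5 + 7·10 = 71.5; r = 73.5 − 71.5 = 2
SSE = 4 + 9 + 0 + 2.25 + 0 + 0.25 + 9 + 4 = 28.5
s = √(28.5/6) = √4.75 ≈ 2.18

s = 2.18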